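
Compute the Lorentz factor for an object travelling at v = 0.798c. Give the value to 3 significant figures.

γ = 1/√(1 − β²) = 1/√(1 − 0.798²) = 1/√(0.36320) = 1.66

γ ≈ 1.66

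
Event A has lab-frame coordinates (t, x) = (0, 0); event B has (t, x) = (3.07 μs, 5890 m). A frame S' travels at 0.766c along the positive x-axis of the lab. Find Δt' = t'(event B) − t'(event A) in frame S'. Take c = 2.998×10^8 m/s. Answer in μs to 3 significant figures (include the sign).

γ = 1/√(1 − 0.766²) = 1.5556
Δt' = γ(Δt − vΔx/c²) = 1.5556 × (3.07 μs − 0.766×5890 m / (2.998×10^8 m/s))
= 1.5556 × (-11.979 μs) = -18.6 μs

Δt' ≈ -18.6 μs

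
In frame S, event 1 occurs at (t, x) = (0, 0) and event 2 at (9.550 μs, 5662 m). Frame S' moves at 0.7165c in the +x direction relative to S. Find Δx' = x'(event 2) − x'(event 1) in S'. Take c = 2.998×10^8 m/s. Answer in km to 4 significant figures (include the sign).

γ = 1/√(1 − 0.7165²) = 1.43351
Δx' = γ(Δx − vΔt) = 1.43351 × (5662 m − 0.7165×(2.998×10^8 m/s)×9.550×10^-6 s)
= 1.43351 × (3610.60 m) = 5.176 km

Δx' ≈ 5.176 km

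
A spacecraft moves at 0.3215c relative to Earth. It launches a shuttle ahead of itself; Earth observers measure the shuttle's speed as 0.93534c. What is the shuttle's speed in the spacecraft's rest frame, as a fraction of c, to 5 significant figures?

Inverse velocity addition: u' = (u − v)/(1 − uv/c²)
= (0.93534 − 0.3215)/(1 − 0.93534×0.3215) = 0.61384/0.6992882 = 0.87781

u' ≈ 0.87781c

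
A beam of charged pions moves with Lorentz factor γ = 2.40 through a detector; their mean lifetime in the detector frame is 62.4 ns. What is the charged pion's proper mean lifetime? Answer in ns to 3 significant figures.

γ = 2.40 (given)
Proper time: τ₀ = Δt/γ = 62.4/2.40 = 26.0 ns

τ₀ ≈ 26.0 ns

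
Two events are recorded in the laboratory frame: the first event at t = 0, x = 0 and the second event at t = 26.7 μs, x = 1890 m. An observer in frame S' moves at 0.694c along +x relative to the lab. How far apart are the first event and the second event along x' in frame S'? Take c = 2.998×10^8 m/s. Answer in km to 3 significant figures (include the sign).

Δx' ≈ -5.09 km

γ = 1/√(1 − 0.694²) = 1.3889
Δx' = γ(Δx − vΔt) = 1.3889 × (1890 m − 0.694×(2.998×10^8 m/s)×26.7×10^-6 s)
= 1.3889 × (-3665.2 m) = -5.09 km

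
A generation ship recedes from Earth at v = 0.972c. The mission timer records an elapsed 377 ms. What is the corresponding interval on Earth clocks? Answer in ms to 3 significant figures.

Δt ≈ 1600 ms

γ = 1/√(1 − 0.972²) = 4.2557
Time dilation: Δt = γτ₀ = 4.2557 × 377 ms = 1600 ms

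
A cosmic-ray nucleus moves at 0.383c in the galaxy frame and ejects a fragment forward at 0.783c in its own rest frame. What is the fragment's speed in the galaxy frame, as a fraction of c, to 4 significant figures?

Compose boost 2: (0.783 + 0.383)/(1 + 0.783×0.383) = 1.166/1.29989 = 0.8970

u ≈ 0.8970c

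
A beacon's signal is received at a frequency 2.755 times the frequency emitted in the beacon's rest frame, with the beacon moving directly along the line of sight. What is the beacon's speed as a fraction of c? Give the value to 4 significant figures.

f_obs/f_src = √((1+β)/(1−β)) = 2.755  ⇒  (1+β)/(1−β) = 7.59002
β = |1 − D²|/(1 + D²) = |1 − 7.59002|/(1 + 7.59002) = 0.7672

β ≈ 0.7672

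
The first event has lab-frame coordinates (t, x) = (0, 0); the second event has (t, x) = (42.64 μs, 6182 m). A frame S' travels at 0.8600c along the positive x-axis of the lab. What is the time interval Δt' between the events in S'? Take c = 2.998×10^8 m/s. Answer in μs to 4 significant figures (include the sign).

Δt' ≈ 48.81 μs

γ = 1/√(1 − 0.8600²) = 1.95965
Δt' = γ(Δt − vΔx/c²) = 1.95965 × (42.64 μs − 0.8600×6182 m / (2.998×10^8 m/s))
= 1.95965 × (24.9064 μs) = 48.81 μs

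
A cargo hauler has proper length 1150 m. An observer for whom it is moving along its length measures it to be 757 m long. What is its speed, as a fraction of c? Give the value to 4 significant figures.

γ = L₀/L = 1150/757 = 1.51915
β = √(1 − 1/γ²) = 0.7528

β ≈ 0.7528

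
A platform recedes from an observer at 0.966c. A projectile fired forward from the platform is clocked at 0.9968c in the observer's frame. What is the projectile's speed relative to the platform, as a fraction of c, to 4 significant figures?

u' ≈ 0.8304c

Inverse velocity addition: u' = (u − v)/(1 − uv/c²)
= (0.9968 − 0.966)/(1 − 0.9968×0.966) = 0.03080/0.0370912 = 0.8304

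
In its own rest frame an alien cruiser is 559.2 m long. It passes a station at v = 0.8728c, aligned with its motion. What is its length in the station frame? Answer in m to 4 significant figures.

L ≈ 272.9 m

γ = 1/√(1 − 0.8728²) = 2.04885
Length contraction: L = L₀/γ = 559.2/2.04885 = 272.9 m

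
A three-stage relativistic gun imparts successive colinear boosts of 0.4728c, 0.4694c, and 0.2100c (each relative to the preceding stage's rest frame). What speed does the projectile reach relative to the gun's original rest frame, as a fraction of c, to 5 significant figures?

Compose boost 2: (0.4694 + 0.4728)/(1 + 0.4694×0.4728) = 0.94220/1.221932 = 0.7710738
Compose boost 3: (0.2100 + 0.7710738)/(1 + 0.2100×0.7710738) = 0.9810738/1.161925 = 0.84435

u ≈ 0.84435c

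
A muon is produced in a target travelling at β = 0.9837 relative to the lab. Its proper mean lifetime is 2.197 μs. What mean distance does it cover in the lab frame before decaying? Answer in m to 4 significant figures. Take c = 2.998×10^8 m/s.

d ≈ 3603 m

γ = 1/√(1 − 0.9837²) = 5.56120
Dilated lifetime: Δt = γτ₀ = 5.56120 × 2.197 μs = 12.2179 μs
d = vΔt = 0.9837c × 12.2179 μs = 2.94913×10^8 m/s × 1.22179×10^-5 s = 3603 m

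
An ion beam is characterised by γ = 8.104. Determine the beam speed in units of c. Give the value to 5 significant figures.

β ≈ 0.99236

β = √(1 − 1/γ²) = √(1 − 1/8.104²) = √(0.9847735) = 0.99236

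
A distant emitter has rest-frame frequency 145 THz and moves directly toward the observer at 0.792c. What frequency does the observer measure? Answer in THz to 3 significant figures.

Relativistic Doppler: f_obs = f_src √((1+β)/(1−β))
= 145 × √(1.7920/0.20800) = 145 × 2.9352 = 426 THz

f_obs ≈ 426 THz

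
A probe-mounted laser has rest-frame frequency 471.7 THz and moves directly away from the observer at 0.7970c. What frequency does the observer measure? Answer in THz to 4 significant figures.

f_obs ≈ 158.5 THz

Relativistic Doppler: f_obs = f_src √((1−β)/(1+β))
= 471.7 × √(0.203000/1.79700) = 471.7 × 0.336104 = 158.5 THz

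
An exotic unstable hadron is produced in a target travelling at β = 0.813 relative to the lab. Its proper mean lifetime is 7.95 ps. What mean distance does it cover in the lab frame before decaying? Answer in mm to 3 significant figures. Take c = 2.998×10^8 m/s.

γ = 1/√(1 − 0.813²) = 1.7174
Dilated lifetime: Δt = γτ₀ = 1.7174 × 7.95 ps = 13.654 ps
d = vΔt = 0.813c × 13.654 ps = 2.4374×10^8 m/s × 1.3654×10^-11 s = 3.33 mm

d ≈ 3.33 mm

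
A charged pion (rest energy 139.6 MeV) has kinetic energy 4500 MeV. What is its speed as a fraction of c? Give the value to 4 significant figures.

γ = 1 + K/(m₀c²) = 1 + 4500/139.6 = 33.2350
β = √(1 − 1/γ²) = 0.9995

β ≈ 0.9995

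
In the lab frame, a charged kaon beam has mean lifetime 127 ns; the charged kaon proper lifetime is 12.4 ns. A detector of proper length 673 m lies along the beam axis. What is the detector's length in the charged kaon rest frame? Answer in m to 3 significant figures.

Time dilation ⇒ γ = Δt/τ₀ = 127/12.4 = 10.242
Length contraction: L = L₀/γ = 673/10.242 = 65.7 m

L ≈ 65.7 m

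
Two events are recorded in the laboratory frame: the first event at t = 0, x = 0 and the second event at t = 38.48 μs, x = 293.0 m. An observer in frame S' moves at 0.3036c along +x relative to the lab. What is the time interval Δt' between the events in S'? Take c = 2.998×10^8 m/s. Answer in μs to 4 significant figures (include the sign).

Δt' ≈ 40.07 μs

γ = 1/√(1 − 0.3036²) = 1.04954
Δt' = γ(Δt − vΔx/c²) = 1.04954 × (38.48 μs − 0.3036×293.0 m / (2.998×10^8 m/s))
= 1.04954 × (38.1833 μs) = 40.07 μs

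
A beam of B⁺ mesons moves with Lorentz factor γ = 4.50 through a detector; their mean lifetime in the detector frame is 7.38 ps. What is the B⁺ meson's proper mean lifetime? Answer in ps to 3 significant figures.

τ₀ ≈ 1.64 ps

γ = 4.50 (given)
Proper time: τ₀ = Δt/γ = 7.38/4.50 = 1.64 ps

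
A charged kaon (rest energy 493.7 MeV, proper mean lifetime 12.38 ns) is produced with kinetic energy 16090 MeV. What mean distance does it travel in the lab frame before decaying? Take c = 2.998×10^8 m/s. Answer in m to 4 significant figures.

d ≈ 124.6 m

γ = 1 + K/(m₀c²) = 1 + 16090/493.7 = 33.5906
β = √(1 − 1/γ²) = 0.999557
Dilated lifetime: γτ₀ = 33.5906 × 12.38 ns = 415.852 ns
d = βc·γτ₀ = 0.999557 × (2.998×10^8 m/s) × 4.15852×10^-7 s = 124.6 m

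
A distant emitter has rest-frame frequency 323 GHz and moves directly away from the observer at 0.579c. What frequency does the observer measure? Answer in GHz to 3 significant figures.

Relativistic Doppler: f_obs = f_src √((1−β)/(1+β))
= 323 × √(0.42100/1.5790) = 323 × 0.51636 = 167 GHz

f_obs ≈ 167 GHz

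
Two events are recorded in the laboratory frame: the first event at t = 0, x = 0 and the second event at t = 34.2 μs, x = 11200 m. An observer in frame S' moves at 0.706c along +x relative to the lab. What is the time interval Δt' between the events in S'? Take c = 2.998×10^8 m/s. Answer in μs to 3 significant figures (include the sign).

Δt' ≈ 11.0 μs

γ = 1/√(1 − 0.706²) = 1.4120
Δt' = γ(Δt − vΔx/c²) = 1.4120 × (34.2 μs − 0.706×11200 m / (2.998×10^8 m/s))
= 1.4120 × (7.8251 μs) = 11.0 μs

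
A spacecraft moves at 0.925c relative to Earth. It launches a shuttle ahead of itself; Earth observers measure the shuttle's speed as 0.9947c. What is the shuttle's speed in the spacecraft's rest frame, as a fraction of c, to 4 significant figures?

Inverse velocity addition: u' = (u − v)/(1 − uv/c²)
= (0.9947 − 0.925)/(1 − 0.9947×0.925) = 0.06970/0.0799025 = 0.8723

u' ≈ 0.8723c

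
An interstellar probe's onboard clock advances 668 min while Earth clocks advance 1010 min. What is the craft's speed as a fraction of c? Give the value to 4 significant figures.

β ≈ 0.7500

γ = Δt/τ₀ = 1010/668 = 1.51198
β = √(1 − 1/γ²) = √(1 − 1/1.51198²) = 0.7500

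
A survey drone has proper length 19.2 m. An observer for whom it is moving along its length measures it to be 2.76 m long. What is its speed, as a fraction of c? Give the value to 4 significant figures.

γ = L₀/L = 19.2/2.76 = 6.95652
β = √(1 − 1/γ²) = 0.9896

β ≈ 0.9896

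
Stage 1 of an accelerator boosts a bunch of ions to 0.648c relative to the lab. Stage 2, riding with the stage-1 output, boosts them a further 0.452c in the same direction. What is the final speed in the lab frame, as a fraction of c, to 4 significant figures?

u ≈ 0.8508c

Compose boost 2: (0.452 + 0.648)/(1 + 0.452×0.648) = 1.100/1.29290 = 0.8508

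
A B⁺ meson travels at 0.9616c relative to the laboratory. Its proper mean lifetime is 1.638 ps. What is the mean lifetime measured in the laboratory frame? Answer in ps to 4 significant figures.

γ = 1/√(1 − 0.9616²) = 3.64359
Time dilation: Δt = γτ₀ = 3.64359 × 1.638 ps = 5.968 ps

Δt ≈ 5.968 ps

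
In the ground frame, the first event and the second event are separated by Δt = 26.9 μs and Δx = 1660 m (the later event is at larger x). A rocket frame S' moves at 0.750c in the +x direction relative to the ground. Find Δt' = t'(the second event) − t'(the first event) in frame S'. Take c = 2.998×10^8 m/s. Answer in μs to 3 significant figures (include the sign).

Δt' ≈ 34.4 μs

γ = 1/√(1 − 0.750²) = 1.5119
Δt' = γ(Δt − vΔx/c²) = 1.5119 × (26.9 μs − 0.750×1660 m / (2.998×10^8 m/s))
= 1.5119 × (22.747 μs) = 34.4 μs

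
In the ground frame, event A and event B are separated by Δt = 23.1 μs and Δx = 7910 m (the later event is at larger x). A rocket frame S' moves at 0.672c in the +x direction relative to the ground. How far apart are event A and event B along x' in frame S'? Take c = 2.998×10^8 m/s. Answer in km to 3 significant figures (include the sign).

γ = 1/√(1 − 0.672²) = 1.3503
Δx' = γ(Δx − vΔt) = 1.3503 × (7910 m − 0.672×(2.998×10^8 m/s)×23.1×10^-6 s)
= 1.3503 × (3256.1 m) = 4.40 km

Δx' ≈ 4.40 km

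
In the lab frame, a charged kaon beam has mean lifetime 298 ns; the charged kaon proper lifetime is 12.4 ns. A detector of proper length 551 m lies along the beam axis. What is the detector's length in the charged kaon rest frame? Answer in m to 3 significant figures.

Time dilation ⇒ γ = Δt/τ₀ = 298/12.4 = 24.032
Length contraction: L = L₀/γ = 551/24.032 = 22.9 m

L ≈ 22.9 m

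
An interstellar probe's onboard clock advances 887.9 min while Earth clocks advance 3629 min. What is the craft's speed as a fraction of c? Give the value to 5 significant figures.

β ≈ 0.96961

γ = Δt/τ₀ = 3629/887.9 = 4.087172
β = √(1 − 1/γ²) = √(1 − 1/4.087172²) = 0.96961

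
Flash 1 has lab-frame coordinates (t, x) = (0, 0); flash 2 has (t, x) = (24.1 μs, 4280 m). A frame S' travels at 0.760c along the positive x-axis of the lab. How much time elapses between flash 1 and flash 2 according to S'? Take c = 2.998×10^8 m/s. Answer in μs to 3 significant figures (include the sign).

γ = 1/√(1 − 0.760²) = 1.5386
Δt' = γ(Δt − vΔx/c²) = 1.5386 × (24.1 μs − 0.760×4280 m / (2.998×10^8 m/s))
= 1.5386 × (13.250 μs) = 20.4 μs

Δt' ≈ 20.4 μs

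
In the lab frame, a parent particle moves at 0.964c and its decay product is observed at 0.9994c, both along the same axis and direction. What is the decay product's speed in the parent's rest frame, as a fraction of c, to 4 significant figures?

Inverse velocity addition: u' = (u − v)/(1 − uv/c²)
= (0.9994 − 0.964)/(1 − 0.9994×0.964) = 0.03540/0.0365784 = 0.9678

u' ≈ 0.9678c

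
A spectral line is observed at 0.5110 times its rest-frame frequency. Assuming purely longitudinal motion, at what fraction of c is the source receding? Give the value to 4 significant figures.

f_obs/f_src = √((1−β)/(1+β)) = 0.5110  ⇒  (1−β)/(1+β) = 0.261121
β = |1 − D²|/(1 + D²) = |1 − 0.261121|/(1 + 0.261121) = 0.5859

β ≈ 0.5859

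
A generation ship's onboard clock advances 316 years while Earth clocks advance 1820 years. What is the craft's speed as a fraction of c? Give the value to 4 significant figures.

β ≈ 0.9848

γ = Δt/τ₀ = 1820/316 = 5.75949
β = √(1 − 1/γ²) = √(1 − 1/5.75949²) = 0.9848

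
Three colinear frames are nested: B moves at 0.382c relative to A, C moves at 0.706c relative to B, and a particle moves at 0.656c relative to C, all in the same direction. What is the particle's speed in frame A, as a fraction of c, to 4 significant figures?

u ≈ 0.9685c

Compose boost 2: (0.706 + 0.382)/(1 + 0.706×0.382) = 1.088/1.26969 = 0.856901
Compose boost 3: (0.656 + 0.856901)/(1 + 0.656×0.856901) = 1.51290/1.56213 = 0.9685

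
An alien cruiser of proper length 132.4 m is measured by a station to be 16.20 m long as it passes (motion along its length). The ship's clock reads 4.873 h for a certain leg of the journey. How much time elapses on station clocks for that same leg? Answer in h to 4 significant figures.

Δt ≈ 39.83 h

Length contraction ⇒ γ = L₀/L = 132.4/16.20 = 8.17284
Time dilation: Δt = γτ₀ = 8.17284 × 4.873 h = 39.83 h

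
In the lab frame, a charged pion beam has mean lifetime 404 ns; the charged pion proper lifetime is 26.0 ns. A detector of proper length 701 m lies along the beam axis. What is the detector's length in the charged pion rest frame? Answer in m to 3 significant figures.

Time dilation ⇒ γ = Δt/τ₀ = 404/26.0 = 15.538
Length contraction: L = L₀/γ = 701/15.538 = 45.1 m

L ≈ 45.1 m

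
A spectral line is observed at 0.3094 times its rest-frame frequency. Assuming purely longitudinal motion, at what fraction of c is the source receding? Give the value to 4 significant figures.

β ≈ 0.8253

f_obs/f_src = √((1−β)/(1+β)) = 0.3094  ⇒  (1−β)/(1+β) = 0.0957284
β = |1 − D²|/(1 + D²) = |1 − 0.0957284|/(1 + 0.0957284) = 0.8253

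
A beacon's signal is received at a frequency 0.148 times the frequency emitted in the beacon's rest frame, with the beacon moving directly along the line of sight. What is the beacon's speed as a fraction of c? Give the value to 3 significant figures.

β ≈ 0.957

f_obs/f_src = √((1−β)/(1+β)) = 0.148  ⇒  (1−β)/(1+β) = 0.021904
β = |1 − D²|/(1 + D²) = |1 − 0.021904|/(1 + 0.021904) = 0.957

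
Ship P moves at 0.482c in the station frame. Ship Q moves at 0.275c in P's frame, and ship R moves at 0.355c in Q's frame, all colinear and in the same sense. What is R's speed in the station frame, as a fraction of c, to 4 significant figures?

Compose boost 2: (0.275 + 0.482)/(1 + 0.275×0.482) = 0.7570/1.13255 = 0.668403
Compose boost 3: (0.355 + 0.668403)/(1 + 0.355×0.668403) = 1.02340/1.23728 = 0.8271

u ≈ 0.8271c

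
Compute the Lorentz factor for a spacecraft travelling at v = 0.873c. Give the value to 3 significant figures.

γ ≈ 2.05

γ = 1/√(1 − β²) = 1/√(1 − 0.873²) = 1/√(0.23787) = 2.05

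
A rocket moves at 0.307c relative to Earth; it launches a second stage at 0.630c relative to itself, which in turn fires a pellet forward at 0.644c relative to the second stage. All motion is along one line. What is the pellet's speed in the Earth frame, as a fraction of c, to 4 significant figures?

u ≈ 0.9492c

Compose boost 2: (0.630 + 0.307)/(1 + 0.630×0.307) = 0.9370/1.19341 = 0.785145
Compose boost 3: (0.644 + 0.785145)/(1 + 0.644×0.785145) = 1.42915/1.50563 = 0.9492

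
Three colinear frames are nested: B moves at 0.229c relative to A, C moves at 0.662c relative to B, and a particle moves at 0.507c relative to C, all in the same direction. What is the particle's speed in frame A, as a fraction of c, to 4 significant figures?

Compose boost 2: (0.662 + 0.229)/(1 + 0.662×0.229) = 0.8910/1.15160 = 0.773707
Compose boost 3: (0.507 + 0.773707)/(1 + 0.507×0.773707) = 1.28071/1.39227 = 0.9199

u ≈ 0.9199c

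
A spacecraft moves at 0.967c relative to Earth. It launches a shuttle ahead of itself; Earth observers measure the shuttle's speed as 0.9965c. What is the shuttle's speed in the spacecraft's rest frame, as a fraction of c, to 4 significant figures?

Inverse velocity addition: u' = (u − v)/(1 − uv/c²)
= (0.9965 − 0.967)/(1 − 0.9965×0.967) = 0.02950/0.0363845 = 0.8108

u' ≈ 0.8108c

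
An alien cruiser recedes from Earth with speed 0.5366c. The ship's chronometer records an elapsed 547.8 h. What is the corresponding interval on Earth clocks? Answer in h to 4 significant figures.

γ = 1/√(1 − 0.5366²) = 1.18506
Time dilation: Δt = γτ₀ = 1.18506 × 547.8 h = 649.2 h

Δt ≈ 649.2 h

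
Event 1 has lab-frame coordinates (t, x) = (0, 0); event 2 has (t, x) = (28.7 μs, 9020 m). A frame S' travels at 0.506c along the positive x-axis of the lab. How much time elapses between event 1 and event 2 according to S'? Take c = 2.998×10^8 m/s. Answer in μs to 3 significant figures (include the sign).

Δt' ≈ 15.6 μs

γ = 1/√(1 − 0.506²) = 1.1594
Δt' = γ(Δt − vΔx/c²) = 1.1594 × (28.7 μs − 0.506×9020 m / (2.998×10^8 m/s))
= 1.1594 × (13.476 μs) = 15.6 μs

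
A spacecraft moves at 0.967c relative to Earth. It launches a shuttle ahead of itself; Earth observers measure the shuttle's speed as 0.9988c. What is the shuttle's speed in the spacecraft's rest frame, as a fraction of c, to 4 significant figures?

Inverse velocity addition: u' = (u − v)/(1 − uv/c²)
= (0.9988 − 0.967)/(1 − 0.9988×0.967) = 0.03180/0.0341604 = 0.9309

u' ≈ 0.9309c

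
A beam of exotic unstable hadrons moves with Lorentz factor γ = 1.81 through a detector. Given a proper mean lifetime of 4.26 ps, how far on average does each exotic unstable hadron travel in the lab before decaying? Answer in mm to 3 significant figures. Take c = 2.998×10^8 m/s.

β = √(1 − 1/γ²) = √(1 − 1/1.81²) = 0.83352
Dilated lifetime: Δt = γτ₀ = 1.81 × 4.26 ps = 7.7106 ps
d = vΔt = 0.83352c × 7.7106 ps = 2.4989×10^8 m/s × 7.7106×10^-12 s = 1.93 mm

d ≈ 1.93 mm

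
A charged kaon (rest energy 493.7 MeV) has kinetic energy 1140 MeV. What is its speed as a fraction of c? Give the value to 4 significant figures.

γ = 1 + K/(m₀c²) = 1 + 1140/493.7 = 3.30909
β = √(1 − 1/γ²) = 0.9532

β ≈ 0.9532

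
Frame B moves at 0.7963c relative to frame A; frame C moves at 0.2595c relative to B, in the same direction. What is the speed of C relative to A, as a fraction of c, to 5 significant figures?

u ≈ 0.87499c

Compose boost 2: (0.2595 + 0.7963)/(1 + 0.2595×0.7963) = 1.0558/1.206640 = 0.87499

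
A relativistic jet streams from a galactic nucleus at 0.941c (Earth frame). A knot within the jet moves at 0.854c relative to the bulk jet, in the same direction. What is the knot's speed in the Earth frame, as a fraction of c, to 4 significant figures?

Relativistic velocity addition: u = (u' + v)/(1 + u'v/c²)
= (0.854 + 0.941)/(1 + 0.854×0.941) = 1.795/1.80361 = 0.9952

u ≈ 0.9952c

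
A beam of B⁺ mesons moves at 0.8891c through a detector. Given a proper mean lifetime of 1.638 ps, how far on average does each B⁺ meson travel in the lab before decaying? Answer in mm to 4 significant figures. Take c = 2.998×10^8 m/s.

γ = 1/√(1 − 0.8891²) = 2.18478
Dilated lifetime: Δt = γτ₀ = 2.18478 × 1.638 ps = 3.57866 ps
d = vΔt = 0.8891c × 3.57866 ps = 2.66552×10^8 m/s × 3.57866×10^-12 s = 0.9539 mm

d ≈ 0.9539 mm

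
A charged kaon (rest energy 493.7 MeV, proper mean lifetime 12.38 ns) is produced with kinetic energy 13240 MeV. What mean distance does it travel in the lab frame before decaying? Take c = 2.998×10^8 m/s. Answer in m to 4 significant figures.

γ = 1 + K/(m₀c²) = 1 + 13240/493.7 = 27.8179
β = √(1 − 1/γ²) = 0.999354
Dilated lifetime: γτ₀ = 27.8179 × 12.38 ns = 344.386 ns
d = βc·γτ₀ = 0.999354 × (2.998×10^8 m/s) × 3.44386×10^-7 s = 103.2 m

d ≈ 103.2 m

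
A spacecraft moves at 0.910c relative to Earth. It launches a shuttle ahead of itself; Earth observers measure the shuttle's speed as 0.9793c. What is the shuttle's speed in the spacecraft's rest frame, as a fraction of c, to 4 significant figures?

u' ≈ 0.6367c

Inverse velocity addition: u' = (u − v)/(1 − uv/c²)
= (0.9793 − 0.910)/(1 − 0.9793×0.910) = 0.06930/0.108837 = 0.6367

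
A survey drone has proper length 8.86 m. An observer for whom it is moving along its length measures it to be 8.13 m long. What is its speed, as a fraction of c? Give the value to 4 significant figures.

γ = L₀/L = 8.86/8.13 = 1.08979
β = √(1 − 1/γ²) = 0.3975

β ≈ 0.3975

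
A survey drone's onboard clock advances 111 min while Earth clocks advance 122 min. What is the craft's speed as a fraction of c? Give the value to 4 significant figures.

β ≈ 0.4150

γ = Δt/τ₀ = 122/111 = 1.09910
β = √(1 − 1/γ²) = √(1 − 1/1.09910²) = 0.4150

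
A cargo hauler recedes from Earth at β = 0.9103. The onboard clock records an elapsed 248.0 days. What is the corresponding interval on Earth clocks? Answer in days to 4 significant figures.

Δt ≈ 599.1 days

γ = 1/√(1 − 0.9103²) = 2.41576
Time dilation: Δt = γτ₀ = 2.41576 × 248.0 days = 599.1 days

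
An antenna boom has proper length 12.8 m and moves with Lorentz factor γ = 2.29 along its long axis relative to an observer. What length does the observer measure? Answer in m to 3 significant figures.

L ≈ 5.59 m

γ = 2.29 (given)
Length contraction: L = L₀/γ = 12.8/2.29 = 5.59 m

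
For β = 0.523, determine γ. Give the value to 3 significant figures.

γ = 1/√(1 − β²) = 1/√(1 − 0.523²) = 1/√(0.72647) = 1.17

γ ≈ 1.17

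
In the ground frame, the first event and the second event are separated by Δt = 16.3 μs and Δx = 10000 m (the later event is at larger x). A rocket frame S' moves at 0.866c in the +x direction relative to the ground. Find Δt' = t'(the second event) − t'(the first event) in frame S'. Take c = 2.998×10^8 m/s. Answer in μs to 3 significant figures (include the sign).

γ = 1/√(1 − 0.866²) = 1.9998
Δt' = γ(Δt − vΔx/c²) = 1.9998 × (16.3 μs − 0.866×10000 m / (2.998×10^8 m/s))
= 1.9998 × (-12.586 μs) = -25.2 μs

Δt' ≈ -25.2 μs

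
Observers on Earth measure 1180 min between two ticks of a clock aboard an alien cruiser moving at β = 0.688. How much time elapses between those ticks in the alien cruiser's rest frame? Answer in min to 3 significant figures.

γ = 1/√(1 − 0.688²) = 1.3780
Proper time: τ₀ = Δt/γ = 1180/1.3780 = 856 min

τ₀ ≈ 856 min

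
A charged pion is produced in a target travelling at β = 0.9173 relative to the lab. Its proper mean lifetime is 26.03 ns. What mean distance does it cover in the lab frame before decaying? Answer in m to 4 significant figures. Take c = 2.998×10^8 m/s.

γ = 1/√(1 − 0.9173²) = 2.51132
Dilated lifetime: Δt = γτ₀ = 2.51132 × 26.03 ns = 65.3697 ns
d = vΔt = 0.9173c × 65.3697 ns = 2.75007×10^8 m/s × 6.53697×10^-8 s = 17.98 m

d ≈ 17.98 m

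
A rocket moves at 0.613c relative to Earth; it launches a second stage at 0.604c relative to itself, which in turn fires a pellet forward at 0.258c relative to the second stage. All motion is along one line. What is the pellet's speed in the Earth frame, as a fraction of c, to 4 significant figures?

u ≈ 0.9325c

Compose boost 2: (0.604 + 0.613)/(1 + 0.604×0.613) = 1.217/1.37025 = 0.888158
Compose boost 3: (0.258 + 0.888158)/(1 + 0.258×0.888158) = 1.14616/1.22914 = 0.9325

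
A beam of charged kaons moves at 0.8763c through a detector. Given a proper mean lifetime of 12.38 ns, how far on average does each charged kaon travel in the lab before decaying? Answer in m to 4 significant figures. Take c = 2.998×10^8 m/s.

γ = 1/√(1 − 0.8763²) = 2.07570
Dilated lifetime: Δt = γτ₀ = 2.07570 × 12.38 ns = 25.6971 ns
d = vΔt = 0.8763c × 25.6971 ns = 2.62715×10^8 m/s × 2.56971×10^-8 s = 6.751 m

d ≈ 6.751 m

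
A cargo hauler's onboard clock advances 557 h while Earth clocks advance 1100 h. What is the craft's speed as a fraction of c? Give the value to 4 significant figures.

γ = Δt/τ₀ = 1100/557 = 1.97487
β = √(1 − 1/γ²) = √(1 − 1/1.97487²) = 0.8623

β ≈ 0.8623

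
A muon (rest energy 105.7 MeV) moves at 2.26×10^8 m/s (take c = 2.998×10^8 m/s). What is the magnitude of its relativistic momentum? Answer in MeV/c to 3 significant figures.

β = v/c = 2.26×10^8 / 2.998×10^8 = 0.75384
γ = 1/√(1 − 0.75384²) = 1.5219
p = γβm₀c = 1.5219 × 0.75384 × 105.7 MeV/c = 121 MeV/c

p ≈ 121 MeV/c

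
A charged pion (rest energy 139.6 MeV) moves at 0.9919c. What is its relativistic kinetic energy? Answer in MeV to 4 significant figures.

γ = 1/√(1 − 0.9919²) = 7.87270
K = (γ − 1)m₀c² = (7.87270 − 1) × 139.6 MeV = 6.87270 × 139.6 MeV = 959.4 MeV

K ≈ 959.4 MeV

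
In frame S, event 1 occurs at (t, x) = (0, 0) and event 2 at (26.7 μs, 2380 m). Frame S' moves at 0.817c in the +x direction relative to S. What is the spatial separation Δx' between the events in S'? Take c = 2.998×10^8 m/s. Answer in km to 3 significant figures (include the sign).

Δx' ≈ -7.21 km

γ = 1/√(1 − 0.817²) = 1.7342
Δx' = γ(Δx − vΔt) = 1.7342 × (2380 m − 0.817×(2.998×10^8 m/s)×26.7×10^-6 s)
= 1.7342 × (-4159.8 m) = -7.21 km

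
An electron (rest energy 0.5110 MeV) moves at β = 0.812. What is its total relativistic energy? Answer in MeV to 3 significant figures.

γ = 1/√(1 − 0.812²) = 1.7133
E = γm₀c² = 1.7133 × 0.5110 MeV = 0.876 MeV

E ≈ 0.876 MeV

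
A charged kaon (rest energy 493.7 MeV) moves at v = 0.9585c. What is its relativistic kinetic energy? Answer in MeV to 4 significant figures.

K ≈ 1238 MeV

γ = 1/√(1 − 0.9585²) = 3.50763
K = (γ − 1)m₀c² = (3.50763 − 1) × 493.7 MeV = 2.50763 × 493.7 MeV = 1238 MeV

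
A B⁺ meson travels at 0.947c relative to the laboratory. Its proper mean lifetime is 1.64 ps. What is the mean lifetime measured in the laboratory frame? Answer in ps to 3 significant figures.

Δt ≈ 5.11 ps

γ = 1/√(1 − 0.947²) = 3.1130
Time dilation: Δt = γτ₀ = 3.1130 × 1.64 ps = 5.11 ps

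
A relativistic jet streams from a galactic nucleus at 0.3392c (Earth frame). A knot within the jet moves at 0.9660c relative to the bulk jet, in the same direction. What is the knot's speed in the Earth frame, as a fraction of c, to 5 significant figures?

u ≈ 0.98308c

Relativistic velocity addition: u = (u' + v)/(1 + u'v/c²)
= (0.9660 + 0.3392)/(1 + 0.9660×0.3392) = 1.3052/1.327667 = 0.98308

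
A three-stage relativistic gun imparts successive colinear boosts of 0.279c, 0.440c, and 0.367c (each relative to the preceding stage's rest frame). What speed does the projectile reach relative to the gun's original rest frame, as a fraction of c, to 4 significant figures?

u ≈ 0.8157c

Compose boost 2: (0.440 + 0.279)/(1 + 0.440×0.279) = 0.7190/1.12276 = 0.640386
Compose boost 3: (0.367 + 0.640386)/(1 + 0.367×0.640386) = 1.00739/1.23502 = 0.8157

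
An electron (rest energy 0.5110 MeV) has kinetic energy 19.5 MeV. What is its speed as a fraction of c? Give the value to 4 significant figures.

γ = 1 + K/(m₀c²) = 1 + 19.5/0.5110 = 39.1605
β = √(1 − 1/γ²) = 0.9997

β ≈ 0.9997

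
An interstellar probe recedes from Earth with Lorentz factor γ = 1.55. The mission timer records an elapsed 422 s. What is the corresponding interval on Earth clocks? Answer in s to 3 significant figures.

γ = 1.55 (given)
Time dilation: Δt = γτ₀ = 1.55 × 422 s = 654 s

Δt ≈ 654 s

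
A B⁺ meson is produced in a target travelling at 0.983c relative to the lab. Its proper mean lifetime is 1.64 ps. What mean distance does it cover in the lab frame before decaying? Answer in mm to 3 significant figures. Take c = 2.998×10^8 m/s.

γ = 1/√(1 − 0.983²) = 5.4465
Dilated lifetime: Δt = γτ₀ = 5.4465 × 1.64 ps = 8.9322 ps
d = vΔt = 0.983c × 8.9322 ps = 2.9470×10^8 m/s × 8.9322×10^-12 s = 2.63 mm

d ≈ 2.63 mm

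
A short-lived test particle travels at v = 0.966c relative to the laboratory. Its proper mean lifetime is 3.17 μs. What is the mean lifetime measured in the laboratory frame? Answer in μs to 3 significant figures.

γ = 1/√(1 − 0.966²) = 3.8678
Time dilation: Δt = γτ₀ = 3.8678 × 3.17 μs = 12.3 μs

Δt ≈ 12.3 μs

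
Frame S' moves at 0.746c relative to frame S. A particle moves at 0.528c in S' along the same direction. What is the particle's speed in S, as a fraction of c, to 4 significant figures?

u ≈ 0.9140c

Relativistic velocity addition: u = (u' + v)/(1 + u'v/c²)
= (0.528 + 0.746)/(1 + 0.528×0.746) = 1.274/1.39389 = 0.9140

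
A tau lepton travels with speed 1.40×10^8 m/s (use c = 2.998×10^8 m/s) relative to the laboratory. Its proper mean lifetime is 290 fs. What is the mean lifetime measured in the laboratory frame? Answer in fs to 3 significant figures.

β = v/c = 1.40×10^8 / 2.998×10^8 = 0.46698
γ = 1/√(1 − 0.46698²) = 1.1309
Time dilation: Δt = γτ₀ = 1.1309 × 290 fs = 328 fs

Δt ≈ 328 fs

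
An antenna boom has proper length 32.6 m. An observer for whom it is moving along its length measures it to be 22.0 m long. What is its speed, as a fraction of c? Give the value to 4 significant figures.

γ = L₀/L = 32.6/22.0 = 1.48182
β = √(1 − 1/γ²) = 0.7380

β ≈ 0.7380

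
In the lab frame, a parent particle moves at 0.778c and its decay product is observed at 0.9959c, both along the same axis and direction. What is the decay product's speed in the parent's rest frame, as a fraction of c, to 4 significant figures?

Inverse velocity addition: u' = (u − v)/(1 − uv/c²)
= (0.9959 − 0.778)/(1 − 0.9959×0.778) = 0.2179/0.225190 = 0.9676

u' ≈ 0.9676c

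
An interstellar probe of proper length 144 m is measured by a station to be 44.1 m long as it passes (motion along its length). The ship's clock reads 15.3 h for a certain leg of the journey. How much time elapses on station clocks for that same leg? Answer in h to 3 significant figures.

Length contraction ⇒ γ = L₀/L = 144/44.1 = 3.2653
Time dilation: Δt = γτ₀ = 3.2653 × 15.3 h = 50.0 h

Δt ≈ 50.0 h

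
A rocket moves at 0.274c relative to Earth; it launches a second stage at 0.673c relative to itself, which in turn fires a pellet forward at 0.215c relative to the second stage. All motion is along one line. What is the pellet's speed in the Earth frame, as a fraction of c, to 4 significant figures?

u ≈ 0.8657c

Compose boost 2: (0.673 + 0.274)/(1 + 0.673×0.274) = 0.9470/1.18440 = 0.799560
Compose boost 3: (0.215 + 0.799560)/(1 + 0.215×0.799560) = 1.01456/1.17191 = 0.8657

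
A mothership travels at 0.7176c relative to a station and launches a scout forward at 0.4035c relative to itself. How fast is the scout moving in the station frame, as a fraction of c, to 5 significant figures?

u ≈ 0.86937c

Compose boost 2: (0.4035 + 0.7176)/(1 + 0.4035×0.7176) = 1.1211/1.289552 = 0.86937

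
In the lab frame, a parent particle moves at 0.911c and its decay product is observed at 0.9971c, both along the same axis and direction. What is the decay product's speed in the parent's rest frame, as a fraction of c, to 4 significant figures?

u' ≈ 0.9395c

Inverse velocity addition: u' = (u − v)/(1 − uv/c²)
= (0.9971 − 0.911)/(1 − 0.9971×0.911) = 0.08610/0.0916419 = 0.9395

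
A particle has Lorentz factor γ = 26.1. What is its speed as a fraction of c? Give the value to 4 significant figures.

β = √(1 − 1/γ²) = √(1 − 1/26.1²) = √(0.998532) = 0.9993

β ≈ 0.9993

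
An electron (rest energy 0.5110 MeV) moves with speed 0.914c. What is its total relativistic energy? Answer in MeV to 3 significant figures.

γ = 1/√(1 − 0.914²) = 2.4648
E = γm₀c² = 2.4648 × 0.5110 MeV = 1.26 MeV

E ≈ 1.26 MeV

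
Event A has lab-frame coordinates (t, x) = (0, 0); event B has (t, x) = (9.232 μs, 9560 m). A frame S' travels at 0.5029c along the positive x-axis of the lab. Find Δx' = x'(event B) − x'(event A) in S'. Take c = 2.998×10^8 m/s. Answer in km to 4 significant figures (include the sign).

Δx' ≈ 9.450 km

γ = 1/√(1 − 0.5029²) = 1.15695
Δx' = γ(Δx − vΔt) = 1.15695 × (9560 m − 0.5029×(2.998×10^8 m/s)×9.232×10^-6 s)
= 1.15695 × (8168.10 m) = 9.450 km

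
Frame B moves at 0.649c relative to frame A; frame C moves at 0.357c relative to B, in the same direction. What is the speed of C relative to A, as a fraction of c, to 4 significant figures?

Compose boost 2: (0.357 + 0.649)/(1 + 0.357×0.649) = 1.006/1.23169 = 0.8168

u ≈ 0.8168c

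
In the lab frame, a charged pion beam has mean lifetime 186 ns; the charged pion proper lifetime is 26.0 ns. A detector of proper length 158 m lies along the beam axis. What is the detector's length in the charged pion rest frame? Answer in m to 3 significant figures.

L ≈ 22.1 m

Time dilation ⇒ γ = Δt/τ₀ = 186/26.0 = 7.1538
Length contraction: L = L₀/γ = 158/7.1538 = 22.1 m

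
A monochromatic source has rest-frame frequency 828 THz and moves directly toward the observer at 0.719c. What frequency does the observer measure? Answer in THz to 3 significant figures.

f_obs ≈ 2050 THz

Relativistic Doppler: f_obs = f_src √((1+β)/(1−β))
= 828 × √(1.7190/0.28100) = 828 × 2.4733 = 2050 THz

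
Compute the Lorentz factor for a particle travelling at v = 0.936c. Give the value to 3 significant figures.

γ = 1/√(1 − β²) = 1/√(1 − 0.936²) = 1/√(0.12390) = 2.84

γ ≈ 2.84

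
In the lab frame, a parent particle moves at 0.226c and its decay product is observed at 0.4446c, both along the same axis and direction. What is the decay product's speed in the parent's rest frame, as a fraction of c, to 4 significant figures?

u' ≈ 0.2430c

Inverse velocity addition: u' = (u − v)/(1 − uv/c²)
= (0.4446 − 0.226)/(1 − 0.4446×0.226) = 0.2186/0.899520 = 0.2430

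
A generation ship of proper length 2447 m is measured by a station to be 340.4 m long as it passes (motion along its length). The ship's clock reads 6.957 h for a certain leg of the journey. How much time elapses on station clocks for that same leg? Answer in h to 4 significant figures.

Δt ≈ 50.01 h

Length contraction ⇒ γ = L₀/L = 2447/340.4 = 7.18860
Time dilation: Δt = γτ₀ = 7.18860 × 6.957 h = 50.01 h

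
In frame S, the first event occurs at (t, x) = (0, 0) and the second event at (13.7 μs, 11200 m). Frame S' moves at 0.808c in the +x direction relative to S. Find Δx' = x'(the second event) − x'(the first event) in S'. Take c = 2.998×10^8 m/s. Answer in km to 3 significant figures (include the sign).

γ = 1/√(1 − 0.808²) = 1.6973
Δx' = γ(Δx − vΔt) = 1.6973 × (11200 m − 0.808×(2.998×10^8 m/s)×13.7×10^-6 s)
= 1.6973 × (7881.3 m) = 13.4 km

Δx' ≈ 13.4 km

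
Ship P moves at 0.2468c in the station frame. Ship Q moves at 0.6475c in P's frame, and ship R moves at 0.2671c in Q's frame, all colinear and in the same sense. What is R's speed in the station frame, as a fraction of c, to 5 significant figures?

u ≈ 0.86088c

Compose boost 2: (0.6475 + 0.2468)/(1 + 0.6475×0.2468) = 0.89430/1.159803 = 0.7710792
Compose boost 3: (0.2671 + 0.7710792)/(1 + 0.2671×0.7710792) = 1.038179/1.205955 = 0.86088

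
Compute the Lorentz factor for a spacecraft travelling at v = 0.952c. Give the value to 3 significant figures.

γ = 1/√(1 − β²) = 1/√(1 − 0.952²) = 1/√(0.093696) = 3.27

γ ≈ 3.27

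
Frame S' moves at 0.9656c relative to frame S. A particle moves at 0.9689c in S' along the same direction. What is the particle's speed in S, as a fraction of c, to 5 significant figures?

u ≈ 0.99945c

Relativistic velocity addition: u = (u' + v)/(1 + u'v/c²)
= (0.9689 + 0.9656)/(1 + 0.9689×0.9656) = 1.9345/1.935570 = 0.99945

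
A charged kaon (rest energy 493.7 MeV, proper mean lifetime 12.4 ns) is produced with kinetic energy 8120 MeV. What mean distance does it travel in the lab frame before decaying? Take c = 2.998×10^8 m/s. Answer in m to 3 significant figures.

d ≈ 64.8 m

γ = 1 + K/(m₀c²) = 1 + 8120/493.7 = 17.447
β = √(1 − 1/γ²) = 0.99836
Dilated lifetime: γτ₀ = 17.447 × 12.4 ns = 216.35 ns
d = βc·γτ₀ = 0.99836 × (2.998×10^8 m/s) × 2.1635×10^-7 s = 64.8 m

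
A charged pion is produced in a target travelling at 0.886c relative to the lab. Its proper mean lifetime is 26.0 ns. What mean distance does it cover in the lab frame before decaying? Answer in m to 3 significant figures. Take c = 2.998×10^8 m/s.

γ = 1/√(1 − 0.886²) = 2.1566
Dilated lifetime: Δt = γτ₀ = 2.1566 × 26.0 ns = 56.073 ns
d = vΔt = 0.886c × 56.073 ns = 2.6562×10^8 m/s × 5.6073×10^-8 s = 14.9 m

d ≈ 14.9 m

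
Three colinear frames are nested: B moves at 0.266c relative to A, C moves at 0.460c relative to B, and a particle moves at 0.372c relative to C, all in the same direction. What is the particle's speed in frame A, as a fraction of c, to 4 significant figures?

Compose boost 2: (0.460 + 0.266)/(1 + 0.460×0.266) = 0.7260/1.12236 = 0.646851
Compose boost 3: (0.372 + 0.646851)/(1 + 0.372×0.646851) = 1.01885/1.24063 = 0.8212

u ≈ 0.8212c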